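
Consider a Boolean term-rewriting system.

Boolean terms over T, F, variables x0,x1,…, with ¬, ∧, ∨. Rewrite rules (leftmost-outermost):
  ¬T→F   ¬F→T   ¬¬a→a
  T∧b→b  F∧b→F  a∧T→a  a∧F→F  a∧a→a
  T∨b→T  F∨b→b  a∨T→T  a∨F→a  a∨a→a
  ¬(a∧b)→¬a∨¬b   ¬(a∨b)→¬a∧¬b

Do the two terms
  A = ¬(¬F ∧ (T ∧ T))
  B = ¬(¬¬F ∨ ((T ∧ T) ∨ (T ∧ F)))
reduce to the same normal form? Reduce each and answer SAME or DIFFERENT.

Term A:
  start: ¬(¬F ∧ (T ∧ T))
  →1  ¬¬F ∨ ¬(T ∧ T)
  →2  F ∨ ¬(T ∧ T)
  →3  ¬(T ∧ T)
  →4  ¬T ∨ ¬T
  →5  ¬T
  →6  F

Term B:
  start: ¬(¬¬F ∨ ((T ∧ T) ∨ (T ∧ F)))
  →1  ¬¬¬F ∧ ¬((T ∧ T) ∨ (T ∧ F))
  →2  ¬F ∧ ¬((T ∧ T) ∨ (T ∧ F))
  →3  T ∧ ¬((T ∧ T) ∨ (T ∧ F))
  →4  ¬((T ∧ T) ∨ (T ∧ F))
  →5  ¬(T ∧ T) ∧ ¬(T ∧ F)
  →6  (¬T ∨ ¬T) ∧ ¬(T ∧ F)
  →7  ¬T ∧ ¬(T ∧ F)
  →8  F ∧ ¬(T ∧ F)
  →9  F

Answer: SAME — A ⇓ F, B ⇓ F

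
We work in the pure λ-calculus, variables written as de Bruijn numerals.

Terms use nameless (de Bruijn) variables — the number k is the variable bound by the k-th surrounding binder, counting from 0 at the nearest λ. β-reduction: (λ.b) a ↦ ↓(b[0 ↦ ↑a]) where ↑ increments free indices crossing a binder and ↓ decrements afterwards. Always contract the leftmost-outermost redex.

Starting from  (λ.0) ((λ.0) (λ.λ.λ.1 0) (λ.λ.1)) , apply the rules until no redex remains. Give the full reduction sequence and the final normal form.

Answer: normal form = λ.λ.1 0  (in 3 steps)

Working:
  start: (λ.0) ((λ.0) (λ.λ.λ.1 0) (λ.λ.1))
  [1] (λ.0) (λ.λ.λ.1 0) (λ.λ.1)
  [2] (λ.λ.λ.1 0) (λ.λ.1)
  [3] λ.λ.1 0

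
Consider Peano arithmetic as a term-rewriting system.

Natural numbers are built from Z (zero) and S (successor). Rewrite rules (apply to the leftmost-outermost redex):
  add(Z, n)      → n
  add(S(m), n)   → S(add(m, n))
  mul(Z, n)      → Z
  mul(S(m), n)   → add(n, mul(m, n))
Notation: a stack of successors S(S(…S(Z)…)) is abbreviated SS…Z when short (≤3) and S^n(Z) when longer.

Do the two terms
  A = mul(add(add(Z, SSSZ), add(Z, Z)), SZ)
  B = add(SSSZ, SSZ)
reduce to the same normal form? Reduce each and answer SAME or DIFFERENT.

Term A:
  start: mul(add(add(Z, SSSZ), add(Z, Z)), SZ)
  step 1: mul(add(SSSZ, add(Z, Z)), SZ)
  step 2: mul(S(add(SSZ, add(Z, Z))), SZ)
  step 3: add(SZ, mul(add(SSZ, add(Z, Z)), SZ))
  step 4: S(add(Z, mul(add(SSZ, add(Z, Z)), SZ)))
  step 5: S(mul(add(SSZ, add(Z, Z)), SZ))
  step 6: S(mul(S(add(SZ, add(Z, Z))), SZ))
  step 7: S(add(SZ, mul(add(SZ, add(Z, Z)), SZ)))
  step 8: S(S(add(Z, mul(add(SZ, add(Z, Z)), SZ))))
  step 9: S(S(mul(add(SZ, add(Z, Z)), SZ)))
  step 10: S(S(mul(S(add(Z, add(Z, Z))), SZ)))
  step 11: S(S(add(SZ, mul(add(Z, add(Z, Z)), SZ))))
  step 12: S(S(S(add(Z, mul(add(Z, add(Z, Z)), SZ)))))
  step 13: S(S(S(mul(add(Z, add(Z, Z)), SZ))))
  step 14: S(S(S(mul(add(Z, Z), SZ))))
  step 15: S(S(S(mul(Z, SZ))))
  step 16: SSSZ

Term B:
  start: add(SSSZ, SSZ)
  step 1: S(add(SSZ, SSZ))
  step 2: S(S(add(SZ, SSZ)))
  step 3: S(S(S(add(Z, SSZ))))
  step 4: S^5(Z)

Answer: DIFFERENT — A ⇓ SSSZ, B ⇓ S^5(Z)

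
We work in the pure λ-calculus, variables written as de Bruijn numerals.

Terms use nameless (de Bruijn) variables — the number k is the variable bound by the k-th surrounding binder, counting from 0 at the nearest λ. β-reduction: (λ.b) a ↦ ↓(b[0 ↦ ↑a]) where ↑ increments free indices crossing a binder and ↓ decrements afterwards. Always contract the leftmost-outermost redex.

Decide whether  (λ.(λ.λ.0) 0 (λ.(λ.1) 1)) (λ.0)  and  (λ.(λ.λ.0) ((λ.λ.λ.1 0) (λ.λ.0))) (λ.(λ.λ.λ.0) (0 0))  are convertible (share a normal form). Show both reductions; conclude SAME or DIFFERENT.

Answer: SAME — A ⇓ λ.0, B ⇓ λ.0

Working:
Term A:
  start: (λ.(λ.λ.0) 0 (λ.(λ.1) 1)) (λ.0)
  step 1: (λ.λ.0) (λ.0) (λ.(λ.1) (λ.0))
  step 2: (λ.0) (λ.(λ.1) (λ.0))
  step 3: λ.(λ.1) (λ.0)
  step 4: λ.0

Term B:
  start: (λ.(λ.λ.0) ((λ.λ.λ.1 0) (λ.λ.0))) (λ.(λ.λ.λ.0) (0 0))
  step 1: (λ.λ.0) ((λ.λ.λ.1 0) (λ.λ.0))
  step 2: λ.0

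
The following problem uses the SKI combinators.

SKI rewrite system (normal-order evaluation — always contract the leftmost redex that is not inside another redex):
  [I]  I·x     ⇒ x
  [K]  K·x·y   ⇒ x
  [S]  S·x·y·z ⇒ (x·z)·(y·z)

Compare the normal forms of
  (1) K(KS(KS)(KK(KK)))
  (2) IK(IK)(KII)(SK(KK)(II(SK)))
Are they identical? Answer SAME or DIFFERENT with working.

Term A:
  start: K(KS(KS)(KK(KK)))
  [1] K(S(KK(KK)))
  [2] K(SK)

Term B:
  start: IK(IK)(KII)(SK(KK)(II(SK)))
  [1] K(IK)(KII)(SK(KK)(II(SK)))
  [2] IK(SK(KK)(II(SK)))
  [3] K(SK(KK)(II(SK)))
  [4] K(K(II(SK))(KK(II(SK))))
  [5] K(II(SK))
  [6] K(I(SK))
  [7] K(SK)

Answer: SAME — A ⇓ K(SK), B ⇓ K(SK)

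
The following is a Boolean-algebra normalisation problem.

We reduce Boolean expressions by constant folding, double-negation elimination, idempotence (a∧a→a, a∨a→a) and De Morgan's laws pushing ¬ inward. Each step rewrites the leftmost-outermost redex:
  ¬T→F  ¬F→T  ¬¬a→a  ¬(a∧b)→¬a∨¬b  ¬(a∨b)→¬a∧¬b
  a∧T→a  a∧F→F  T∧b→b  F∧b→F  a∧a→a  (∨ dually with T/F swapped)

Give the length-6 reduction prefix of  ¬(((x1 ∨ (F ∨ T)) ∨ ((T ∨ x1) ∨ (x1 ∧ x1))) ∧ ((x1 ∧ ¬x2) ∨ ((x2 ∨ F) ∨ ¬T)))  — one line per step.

Answer: after 6 steps: ((¬x1 ∧ ¬T) ∧ ¬((T ∨ x1) ∨ (x1 ∧ x1))) ∨ ¬((x1 ∧ ¬x2) ∨ ((x2 ∨ F) ∨ ¬T))

Derivation:
  start: ¬(((x1 ∨ (F ∨ T)) ∨ ((T ∨ x1) ∨ (x1 ∧ x1))) ∧ ((x1 ∧ ¬x2) ∨ ((x2 ∨ F) ∨ ¬T)))
  [1] ¬((x1 ∨ (F ∨ T)) ∨ ((T ∨ x1) ∨ (x1 ∧ x1))) ∨ ¬((x1 ∧ ¬x2) ∨ ((x2 ∨ F) ∨ ¬T))
  [2] (¬(x1 ∨ (F ∨ T)) ∧ ¬((T ∨ x1) ∨ (x1 ∧ x1))) ∨ ¬((x1 ∧ ¬x2) ∨ ((x2 ∨ F) ∨ ¬T))
  [3] ((¬x1 ∧ ¬(F ∨ T)) ∧ ¬((T ∨ x1) ∨ (x1 ∧ x1))) ∨ ¬((x1 ∧ ¬x2) ∨ ((x2 ∨ F) ∨ ¬T))
  [4] ((¬x1 ∧ (¬F ∧ ¬T)) ∧ ¬((T ∨ x1) ∨ (x1 ∧ x1))) ∨ ¬((x1 ∧ ¬x2) ∨ ((x2 ∨ F) ∨ ¬T))
  [5] ((¬x1 ∧ (T ∧ ¬T)) ∧ ¬((T ∨ x1) ∨ (x1 ∧ x1))) ∨ ¬((x1 ∧ ¬x2) ∨ ((x2 ∨ F) ∨ ¬T))
  [6] ((¬x1 ∧ ¬T) ∧ ¬((T ∨ x1) ∨ (x1 ∧ x1))) ∨ ¬((x1 ∧ ¬x2) ∨ ((x2 ∨ F) ∨ ¬T))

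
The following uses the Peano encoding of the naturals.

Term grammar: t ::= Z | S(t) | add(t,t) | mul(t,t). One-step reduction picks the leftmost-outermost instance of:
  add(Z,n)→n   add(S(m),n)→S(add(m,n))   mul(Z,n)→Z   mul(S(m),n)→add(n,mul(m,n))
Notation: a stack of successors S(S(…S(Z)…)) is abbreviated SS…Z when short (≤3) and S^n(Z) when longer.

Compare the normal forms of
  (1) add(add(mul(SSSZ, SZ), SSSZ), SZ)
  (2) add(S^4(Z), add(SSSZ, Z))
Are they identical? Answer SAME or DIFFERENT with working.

Term A:
  start: add(add(mul(SSSZ, SZ), SSSZ), SZ)
  step 1: add(add(add(SZ, mul(SSZ, SZ)), SSSZ), SZ)
  step 2: add(add(S(add(Z, mul(SSZ, SZ))), SSSZ), SZ)
  step 3: add(S(add(add(Z, mul(SSZ, SZ)), SSSZ)), SZ)
  step 4: S(add(add(add(Z, mul(SSZ, SZ)), SSSZ), SZ))
  step 5: S(add(add(mul(SSZ, SZ), SSSZ), SZ))
  step 6: S(add(add(add(SZ, mul(SZ, SZ)), SSSZ), SZ))
  step 7: S(add(add(S(add(Z, mul(SZ, SZ))), SSSZ), SZ))
  step 8: S(add(S(add(add(Z, mul(SZ, SZ)), SSSZ)), SZ))
  step 9: S(S(add(add(add(Z, mul(SZ, SZ)), SSSZ), SZ)))
  step 10: S(S(add(add(mul(SZ, SZ), SSSZ), SZ)))
  step 11: S(S(add(add(add(SZ, mul(Z, SZ)), SSSZ), SZ)))
  step 12: S(S(add(add(S(add(Z, mul(Z, SZ))), SSSZ), SZ)))
  step 13: S(S(add(S(add(add(Z, mul(Z, SZ)), SSSZ)), SZ)))
  step 14: S(S(S(add(add(add(Z, mul(Z, SZ)), SSSZ), SZ))))
  step 15: S(S(S(add(add(mul(Z, SZ), SSSZ), SZ))))
  step 16: S(S(S(add(add(Z, SSSZ), SZ))))
  step 17: S(S(S(add(SSSZ, SZ))))
  step 18: S(S(S(S(add(SSZ, SZ)))))
  step 19: S(S(S(S(S(add(SZ, SZ))))))
  step 20: S(S(S(S(S(S(add(Z, SZ)))))))
  step 21: S^7(Z)

Term B:
  start: add(S^4(Z), add(SSSZ, Z))
  step 1: S(add(SSSZ, add(SSSZ, Z)))
  step 2: S(S(add(SSZ, add(SSSZ, Z))))
  step 3: S(S(S(add(SZ, add(SSSZ, Z)))))
  step 4: S(S(S(S(add(Z, add(SSSZ, Z))))))
  step 5: S(S(S(S(add(SSSZ, Z)))))
  step 6: S(S(S(S(S(add(SSZ, Z))))))
  step 7: S(S(S(S(S(S(add(SZ, Z)))))))
  step 8: S(S(S(S(S(S(S(add(Z, Z))))))))
  step 9: S^7(Z)

Answer: SAME — A ⇓ S^7(Z), B ⇓ S^7(Z)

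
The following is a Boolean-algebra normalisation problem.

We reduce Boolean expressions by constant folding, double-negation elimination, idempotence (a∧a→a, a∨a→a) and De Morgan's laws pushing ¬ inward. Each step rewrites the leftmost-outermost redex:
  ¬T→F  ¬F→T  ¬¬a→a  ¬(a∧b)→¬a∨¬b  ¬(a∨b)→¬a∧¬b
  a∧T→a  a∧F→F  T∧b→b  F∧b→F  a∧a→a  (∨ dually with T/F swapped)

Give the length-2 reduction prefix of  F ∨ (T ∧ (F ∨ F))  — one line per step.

  start: F ∨ (T ∧ (F ∨ F))
  [1] T ∧ (F ∨ F)
  [2] F ∨ F

Answer: after 2 steps: F ∨ F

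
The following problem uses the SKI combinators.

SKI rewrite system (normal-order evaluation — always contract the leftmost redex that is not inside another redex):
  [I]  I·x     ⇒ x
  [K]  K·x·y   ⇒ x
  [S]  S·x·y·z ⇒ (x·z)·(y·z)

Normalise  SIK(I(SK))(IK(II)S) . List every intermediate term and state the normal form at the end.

  start: SIK(I(SK))(IK(II)S)
  →1  I(I(SK))(K(I(SK)))(IK(II)S)
  →2  I(SK)(K(I(SK)))(IK(II)S)
  →3  SK(K(I(SK)))(IK(II)S)
  →4  K(IK(II)S)(K(I(SK))(IK(II)S))
  →5  IK(II)S
  →6  K(II)S
  →7  II
  →8  I

Answer: normal form = I  (in 8 steps)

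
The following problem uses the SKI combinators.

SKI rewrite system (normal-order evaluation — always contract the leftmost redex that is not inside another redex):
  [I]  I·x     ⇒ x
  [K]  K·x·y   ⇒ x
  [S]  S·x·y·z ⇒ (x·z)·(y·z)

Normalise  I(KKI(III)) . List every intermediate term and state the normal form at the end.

Answer: normal form = KI  (in 4 steps)

Derivation:
  start: I(KKI(III))
  step 1: KKI(III)
  step 2: K(III)
  step 3: K(II)
  step 4: KI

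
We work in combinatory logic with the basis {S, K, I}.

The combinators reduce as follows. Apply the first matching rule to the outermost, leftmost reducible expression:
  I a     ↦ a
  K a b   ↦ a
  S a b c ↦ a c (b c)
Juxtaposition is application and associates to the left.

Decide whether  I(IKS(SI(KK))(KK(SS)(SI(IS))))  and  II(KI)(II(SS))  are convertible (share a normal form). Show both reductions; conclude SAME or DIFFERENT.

Answer: DIFFERENT — A ⇓ S(K(SIS)), B ⇓ I

Reduction:
Term A:
  start: I(IKS(SI(KK))(KK(SS)(SI(IS))))
  →1  IKS(SI(KK))(KK(SS)(SI(IS)))
  →2  KS(SI(KK))(KK(SS)(SI(IS)))
  →3  S(KK(SS)(SI(IS)))
  →4  S(K(SI(IS)))
  →5  S(K(SIS))

Term B:
  start: II(KI)(II(SS))
  →1  I(KI)(II(SS))
  →2  KI(II(SS))
  →3  I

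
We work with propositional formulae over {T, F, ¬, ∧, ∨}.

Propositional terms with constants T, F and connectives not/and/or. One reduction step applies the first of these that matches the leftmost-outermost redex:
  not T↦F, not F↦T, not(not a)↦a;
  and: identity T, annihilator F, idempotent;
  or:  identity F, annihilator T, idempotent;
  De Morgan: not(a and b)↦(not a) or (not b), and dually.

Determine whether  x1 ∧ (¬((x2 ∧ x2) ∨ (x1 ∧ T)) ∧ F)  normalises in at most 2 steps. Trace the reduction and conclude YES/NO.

  start: x1 ∧ (¬((x2 ∧ x2) ∨ (x1 ∧ T)) ∧ F)
  →1  x1 ∧ F
  →2  F

Answer: YES — reaches normal form F in 2 ≤ 2 steps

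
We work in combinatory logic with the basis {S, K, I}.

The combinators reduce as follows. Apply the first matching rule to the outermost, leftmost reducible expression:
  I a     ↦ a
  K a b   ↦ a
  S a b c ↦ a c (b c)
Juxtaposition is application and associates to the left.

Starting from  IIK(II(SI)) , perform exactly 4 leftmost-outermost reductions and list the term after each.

Answer: after 4 steps: K(SI)

Working:
  start: IIK(II(SI))
  [1] IK(II(SI))
  [2] K(II(SI))
  [3] K(I(SI))
  [4] K(SI)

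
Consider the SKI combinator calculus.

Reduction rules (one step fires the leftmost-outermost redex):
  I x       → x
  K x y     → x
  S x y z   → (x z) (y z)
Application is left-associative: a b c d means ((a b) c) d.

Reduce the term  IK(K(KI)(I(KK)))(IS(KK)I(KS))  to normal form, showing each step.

  start: IK(K(KI)(I(KK)))(IS(KK)I(KS))
  [1] K(K(KI)(I(KK)))(IS(KK)I(KS))
  [2] K(KI)(I(KK))
  [3] KI

Answer: normal form = KI  (in 3 steps)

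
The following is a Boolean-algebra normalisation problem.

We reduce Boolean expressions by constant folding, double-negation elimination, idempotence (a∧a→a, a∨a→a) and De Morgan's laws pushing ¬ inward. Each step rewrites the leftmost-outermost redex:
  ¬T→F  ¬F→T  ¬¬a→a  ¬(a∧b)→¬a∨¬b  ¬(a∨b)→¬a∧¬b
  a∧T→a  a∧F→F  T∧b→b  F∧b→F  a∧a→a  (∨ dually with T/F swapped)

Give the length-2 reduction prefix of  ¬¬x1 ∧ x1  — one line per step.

  start: ¬¬x1 ∧ x1
  step 1: x1 ∧ x1
  step 2: x1

Answer: after 2 steps: x1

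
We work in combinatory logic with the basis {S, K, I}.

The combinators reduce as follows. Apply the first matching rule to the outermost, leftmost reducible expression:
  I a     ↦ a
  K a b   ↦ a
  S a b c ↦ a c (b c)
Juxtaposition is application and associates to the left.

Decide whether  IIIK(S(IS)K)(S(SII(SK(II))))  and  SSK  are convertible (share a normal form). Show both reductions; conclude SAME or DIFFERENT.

Answer: SAME — A ⇓ SSK, B ⇓ SSK

Derivation:
Term A:
  start: IIIK(S(IS)K)(S(SII(SK(II))))
  step 1: IIK(S(IS)K)(S(SII(SK(II))))
  step 2: IK(S(IS)K)(S(SII(SK(II))))
  step 3: K(S(IS)K)(S(SII(SK(II))))
  step 4: S(IS)K
  step 5: SSK

Term B:
  start: SSK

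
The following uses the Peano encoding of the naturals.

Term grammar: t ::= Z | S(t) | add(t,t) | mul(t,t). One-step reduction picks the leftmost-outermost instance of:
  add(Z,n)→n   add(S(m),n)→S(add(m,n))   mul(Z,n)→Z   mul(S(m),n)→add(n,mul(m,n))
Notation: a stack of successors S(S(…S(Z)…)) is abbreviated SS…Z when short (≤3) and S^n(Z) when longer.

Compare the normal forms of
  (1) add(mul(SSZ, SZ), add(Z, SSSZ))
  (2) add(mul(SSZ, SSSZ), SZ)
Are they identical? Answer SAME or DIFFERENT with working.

Answer: DIFFERENT — A ⇓ S^5(Z), B ⇓ S^7(Z)

Reduction:
Term A:
  start: add(mul(SSZ, SZ), add(Z, SSSZ))
  [1] add(add(SZ, mul(SZ, SZ)), add(Z, SSSZ))
  [2] add(S(add(Z, mul(SZ, SZ))), add(Z, SSSZ))
  [3] S(add(add(Z, mul(SZ, SZ)), add(Z, SSSZ)))
  [4] S(add(mul(SZ, SZ), add(Z, SSSZ)))
  [5] S(add(add(SZ, mul(Z, SZ)), add(Z, SSSZ)))
  [6] S(add(S(add(Z, mul(Z, SZ))), add(Z, SSSZ)))
  [7] S(S(add(add(Z, mul(Z, SZ)), add(Z, SSSZ))))
  [8] S(S(add(mul(Z, SZ), add(Z, SSSZ))))
  [9] S(S(add(Z, add(Z, SSSZ))))
  [10] S(S(add(Z, SSSZ)))
  [11] S^5(Z)

Term B:
  start: add(mul(SSZ, SSSZ), SZ)
  [1] add(add(SSSZ, mul(SZ, SSSZ)), SZ)
  [2] add(S(add(SSZ, mul(SZ, SSSZ))), SZ)
  [3] S(add(add(SSZ, mul(SZ, SSSZ)), SZ))
  [4] S(add(S(add(SZ, mul(SZ, SSSZ))), SZ))
  [5] S(S(add(add(SZ, mul(SZ, SSSZ)), SZ)))
  [6] S(S(add(S(add(Z, mul(SZ, SSSZ))), SZ)))
  [7] S(S(S(add(add(Z, mul(SZ, SSSZ)), SZ))))
  [8] S(S(S(add(mul(SZ, SSSZ), SZ))))
  [9] S(S(S(add(add(SSSZ, mul(Z, SSSZ)), SZ))))
  [10] S(S(S(add(S(add(SSZ, mul(Z, SSSZ))), SZ))))
  [11] S(S(S(S(add(add(SSZ, mul(Z, SSSZ)), SZ)))))
  [12] S(S(S(S(add(S(add(SZ, mul(Z, SSSZ))), SZ)))))
  [13] S(S(S(S(S(add(add(SZ, mul(Z, SSSZ)), SZ))))))
  [14] S(S(S(S(S(add(S(add(Z, mul(Z, SSSZ))), SZ))))))
  [15] S(S(S(S(S(S(add(add(Z, mul(Z, SSSZ)), SZ)))))))
  [16] S(S(S(S(S(S(add(mul(Z, SSSZ), SZ)))))))
  [17] S(S(S(S(S(S(add(Z, SZ)))))))
  [18] S^7(Z)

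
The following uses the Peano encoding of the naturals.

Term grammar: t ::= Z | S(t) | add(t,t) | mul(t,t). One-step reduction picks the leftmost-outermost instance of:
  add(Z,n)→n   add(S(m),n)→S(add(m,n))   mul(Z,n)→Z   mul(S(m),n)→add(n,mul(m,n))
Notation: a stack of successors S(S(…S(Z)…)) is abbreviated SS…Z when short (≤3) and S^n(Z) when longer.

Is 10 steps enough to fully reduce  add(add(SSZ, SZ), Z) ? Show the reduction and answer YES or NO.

  start: add(add(SSZ, SZ), Z)
  [1] add(S(add(SZ, SZ)), Z)
  [2] S(add(add(SZ, SZ), Z))
  [3] S(add(S(add(Z, SZ)), Z))
  [4] S(S(add(add(Z, SZ), Z)))
  [5] S(S(add(SZ, Z)))
  [6] S(S(S(add(Z, Z))))
  [7] SSSZ

Answer: YES — reaches normal form SSSZ in 7 ≤ 10 steps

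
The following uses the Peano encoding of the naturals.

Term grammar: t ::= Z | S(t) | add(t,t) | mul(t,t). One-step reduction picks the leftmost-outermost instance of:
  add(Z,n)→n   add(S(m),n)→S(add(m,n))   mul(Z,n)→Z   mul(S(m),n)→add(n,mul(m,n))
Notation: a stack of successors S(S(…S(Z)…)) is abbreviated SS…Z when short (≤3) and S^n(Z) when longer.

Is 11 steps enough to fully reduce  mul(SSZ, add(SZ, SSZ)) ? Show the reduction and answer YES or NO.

  start: mul(SSZ, add(SZ, SSZ))
  →1  add(add(SZ, SSZ), mul(SZ, add(SZ, SSZ)))
  →2  add(S(add(Z, SSZ)), mul(SZ, add(SZ, SSZ)))
  →3  S(add(add(Z, SSZ), mul(SZ, add(SZ, SSZ))))
  →4  S(add(SSZ, mul(SZ, add(SZ, SSZ))))
  →5  S(S(add(SZ, mul(SZ, add(SZ, SSZ)))))
  →6  S(S(S(add(Z, mul(SZ, add(SZ, SSZ))))))
  →7  S(S(S(mul(SZ, add(SZ, SSZ)))))
  →8  S(S(S(add(add(SZ, SSZ), mul(Z, add(SZ, SSZ))))))
  →9  S(S(S(add(S(add(Z, SSZ)), mul(Z, add(SZ, SSZ))))))
  →10  S(S(S(S(add(add(Z, SSZ), mul(Z, add(SZ, SSZ)))))))
  →11  S(S(S(S(add(SSZ, mul(Z, add(SZ, SSZ)))))))

Answer: NO — after 11 steps the term is S(S(S(S(add(SSZ, mul(Z, add(SZ, SSZ))))))), not yet normal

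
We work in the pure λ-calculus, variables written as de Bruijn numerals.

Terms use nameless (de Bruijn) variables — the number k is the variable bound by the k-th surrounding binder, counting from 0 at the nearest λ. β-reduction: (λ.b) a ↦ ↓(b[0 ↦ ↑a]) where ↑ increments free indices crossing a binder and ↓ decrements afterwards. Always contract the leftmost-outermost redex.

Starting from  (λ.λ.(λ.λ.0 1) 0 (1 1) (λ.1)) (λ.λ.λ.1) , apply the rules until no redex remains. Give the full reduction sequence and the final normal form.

  start: (λ.λ.(λ.λ.0 1) 0 (1 1) (λ.1)) (λ.λ.λ.1)
  step 1: λ.(λ.λ.0 1) 0 ((λ.λ.λ.1) (λ.λ.λ.1)) (λ.1)
  step 2: λ.(λ.0 1) ((λ.λ.λ.1) (λ.λ.λ.1)) (λ.1)
  step 3: λ.(λ.λ.λ.1) (λ.λ.λ.1) 0 (λ.1)
  step 4: λ.(λ.λ.1) 0 (λ.1)
  step 5: λ.(λ.1) (λ.1)
  step 6: λ.0

Answer: normal form = λ.0  (in 6 steps)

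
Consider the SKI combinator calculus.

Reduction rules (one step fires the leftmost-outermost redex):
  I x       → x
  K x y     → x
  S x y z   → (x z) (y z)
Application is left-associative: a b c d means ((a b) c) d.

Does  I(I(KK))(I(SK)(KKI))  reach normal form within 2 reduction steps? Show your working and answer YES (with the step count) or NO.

Answer: NO — after 2 steps the term is KK(I(SK)(KKI)), not yet normal

Working:
  start: I(I(KK))(I(SK)(KKI))
  [1] I(KK)(I(SK)(KKI))
  [2] KK(I(SK)(KKI))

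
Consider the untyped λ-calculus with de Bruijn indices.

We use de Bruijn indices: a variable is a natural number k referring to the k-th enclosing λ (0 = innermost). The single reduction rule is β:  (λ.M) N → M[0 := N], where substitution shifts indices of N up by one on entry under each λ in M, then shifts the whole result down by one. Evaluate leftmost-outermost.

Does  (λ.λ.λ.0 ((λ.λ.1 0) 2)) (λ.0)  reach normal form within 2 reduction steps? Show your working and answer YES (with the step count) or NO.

  start: (λ.λ.λ.0 ((λ.λ.1 0) 2)) (λ.0)
  [1] λ.λ.0 ((λ.λ.1 0) (λ.0))
  [2] λ.λ.0 (λ.(λ.0) 0)

Answer: NO — after 2 steps the term is λ.λ.0 (λ.(λ.0) 0), not yet normal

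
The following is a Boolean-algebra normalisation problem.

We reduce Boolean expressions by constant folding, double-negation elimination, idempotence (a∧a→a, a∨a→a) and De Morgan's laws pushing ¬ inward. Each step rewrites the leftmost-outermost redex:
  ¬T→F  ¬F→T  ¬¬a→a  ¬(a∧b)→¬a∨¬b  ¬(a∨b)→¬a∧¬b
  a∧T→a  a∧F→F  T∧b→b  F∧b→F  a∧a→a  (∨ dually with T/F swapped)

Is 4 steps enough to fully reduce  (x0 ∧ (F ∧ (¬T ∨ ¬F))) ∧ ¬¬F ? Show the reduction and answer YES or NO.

Answer: YES — reaches normal form F in 3 ≤ 4 steps

Reduction:
  start: (x0 ∧ (F ∧ (¬T ∨ ¬F))) ∧ ¬¬F
  [1] (x0 ∧ F) ∧ ¬¬F
  [2] F ∧ ¬¬F
  [3] F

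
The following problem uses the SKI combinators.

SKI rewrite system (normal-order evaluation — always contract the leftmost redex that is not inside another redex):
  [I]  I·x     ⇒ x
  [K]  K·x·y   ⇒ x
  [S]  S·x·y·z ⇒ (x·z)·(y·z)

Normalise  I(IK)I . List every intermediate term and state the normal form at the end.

  start: I(IK)I
  [1] IKI
  [2] KI

Answer: normal form = KI  (in 2 steps)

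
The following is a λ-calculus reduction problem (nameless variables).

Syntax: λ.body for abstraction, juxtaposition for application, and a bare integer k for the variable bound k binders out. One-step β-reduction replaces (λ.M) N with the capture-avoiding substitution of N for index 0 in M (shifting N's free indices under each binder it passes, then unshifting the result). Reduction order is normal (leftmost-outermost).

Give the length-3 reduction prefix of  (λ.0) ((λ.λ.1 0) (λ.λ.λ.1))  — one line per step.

  start: (λ.0) ((λ.λ.1 0) (λ.λ.λ.1))
  step 1: (λ.λ.1 0) (λ.λ.λ.1)
  step 2: λ.(λ.λ.λ.1) 0
  step 3: λ.λ.λ.1

Answer: after 3 steps: λ.λ.λ.1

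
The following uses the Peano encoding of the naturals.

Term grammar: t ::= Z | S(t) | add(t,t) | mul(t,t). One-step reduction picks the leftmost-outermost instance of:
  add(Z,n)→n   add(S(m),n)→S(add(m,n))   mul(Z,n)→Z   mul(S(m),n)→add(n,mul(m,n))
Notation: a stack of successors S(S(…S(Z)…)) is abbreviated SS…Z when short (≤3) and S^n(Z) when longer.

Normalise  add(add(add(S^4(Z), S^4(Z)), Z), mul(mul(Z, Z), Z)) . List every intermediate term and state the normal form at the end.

  start: add(add(add(S^4(Z), S^4(Z)), Z), mul(mul(Z, Z), Z))
  step 1: add(add(S(add(SSSZ, S^4(Z))), Z), mul(mul(Z, Z), Z))
  step 2: add(S(add(add(SSSZ, S^4(Z)), Z)), mul(mul(Z, Z), Z))
  step 3: S(add(add(add(SSSZ, S^4(Z)), Z), mul(mul(Z, Z), Z)))
  step 4: S(add(add(S(add(SSZ, S^4(Z))), Z), mul(mul(Z, Z), Z)))
  step 5: S(add(S(add(add(SSZ, S^4(Z)), Z)), mul(mul(Z, Z), Z)))
  step 6: S(S(add(add(add(SSZ, S^4(Z)), Z), mul(mul(Z, Z), Z))))
  step 7: S(S(add(add(S(add(SZ, S^4(Z))), Z), mul(mul(Z, Z), Z))))
  step 8: S(S(add(S(add(add(SZ, S^4(Z)), Z)), mul(mul(Z, Z), Z))))
  step 9: S(S(S(add(add(add(SZ, S^4(Z)), Z), mul(mul(Z, Z), Z)))))
  step 10: S(S(S(add(add(S(add(Z, S^4(Z))), Z), mul(mul(Z, Z), Z)))))
  step 11: S(S(S(add(S(add(add(Z, S^4(Z)), Z)), mul(mul(Z, Z), Z)))))
  step 12: S(S(S(S(add(add(add(Z, S^4(Z)), Z), mul(mul(Z, Z), Z))))))
  step 13: S(S(S(S(add(add(S^4(Z), Z), mul(mul(Z, Z), Z))))))
  step 14: S(S(S(S(add(S(add(SSSZ, Z)), mul(mul(Z, Z), Z))))))
  step 15: S(S(S(S(S(add(add(SSSZ, Z), mul(mul(Z, Z), Z)))))))
  step 16: S(S(S(S(S(add(S(add(SSZ, Z)), mul(mul(Z, Z), Z)))))))
  step 17: S(S(S(S(S(S(add(add(SSZ, Z), mul(mul(Z, Z), Z))))))))
  step 18: S(S(S(S(S(S(add(S(add(SZ, Z)), mul(mul(Z, Z), Z))))))))
  step 19: S(S(S(S(S(S(S(add(add(SZ, Z), mul(mul(Z, Z), Z)))))))))
  step 20: S(S(S(S(S(S(S(add(S(add(Z, Z)), mul(mul(Z, Z), Z)))))))))
  step 21: S(S(S(S(S(S(S(S(add(add(Z, Z), mul(mul(Z, Z), Z))))))))))
  step 22: S(S(S(S(S(S(S(S(add(Z, mul(mul(Z, Z), Z))))))))))
  step 23: S(S(S(S(S(S(S(S(mul(mul(Z, Z), Z)))))))))
  step 24: S(S(S(S(S(S(S(S(mul(Z, Z)))))))))
  step 25: S^8(Z)

Answer: normal form = S^8(Z)  (in 25 steps)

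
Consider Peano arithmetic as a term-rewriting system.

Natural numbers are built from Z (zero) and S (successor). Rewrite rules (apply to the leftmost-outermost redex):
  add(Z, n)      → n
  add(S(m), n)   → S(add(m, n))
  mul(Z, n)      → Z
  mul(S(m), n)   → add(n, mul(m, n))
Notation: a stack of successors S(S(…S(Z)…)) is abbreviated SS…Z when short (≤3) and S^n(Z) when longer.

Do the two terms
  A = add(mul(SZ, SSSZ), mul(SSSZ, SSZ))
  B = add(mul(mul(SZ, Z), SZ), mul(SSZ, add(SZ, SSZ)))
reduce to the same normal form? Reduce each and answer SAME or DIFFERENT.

Term A:
  start: add(mul(SZ, SSSZ), mul(SSSZ, SSZ))
  →1  add(add(SSSZ, mul(Z, SSSZ)), mul(SSSZ, SSZ))
  →2  add(S(add(SSZ, mul(Z, SSSZ))), mul(SSSZ, SSZ))
  →3  S(add(add(SSZ, mul(Z, SSSZ)), mul(SSSZ, SSZ)))
  →4  S(add(S(add(SZ, mul(Z, SSSZ))), mul(SSSZ, SSZ)))
  →5  S(S(add(add(SZ, mul(Z, SSSZ)), mul(SSSZ, SSZ))))
  →6  S(S(add(S(add(Z, mul(Z, SSSZ))), mul(SSSZ, SSZ))))
  →7  S(S(S(add(add(Z, mul(Z, SSSZ)), mul(SSSZ, SSZ)))))
  →8  S(S(S(add(mul(Z, SSSZ), mul(SSSZ, SSZ)))))
  →9  S(S(S(add(Z, mul(SSSZ, SSZ)))))
  →10  S(S(S(mul(SSSZ, SSZ))))
  →11  S(S(S(add(SSZ, mul(SSZ, SSZ)))))
  →12  S(S(S(S(add(SZ, mul(SSZ, SSZ))))))
  →13  S(S(S(S(S(add(Z, mul(SSZ, SSZ)))))))
  →14  S(S(S(S(S(mul(SSZ, SSZ))))))
  →15  S(S(S(S(S(add(SSZ, mul(SZ, SSZ)))))))
  →16  S(S(S(S(S(S(add(SZ, mul(SZ, SSZ))))))))
  →17  S(S(S(S(S(S(S(add(Z, mul(SZ, SSZ)))))))))
  →18  S(S(S(S(S(S(S(mul(SZ, SSZ))))))))
  →19  S(S(S(S(S(S(S(add(SSZ, mul(Z, SSZ)))))))))
  →20  S(S(S(S(S(S(S(S(add(SZ, mul(Z, SSZ))))))))))
  →21  S(S(S(S(S(S(S(S(S(add(Z, mul(Z, SSZ)))))))))))
  →22  S(S(S(S(S(S(S(S(S(mul(Z, SSZ))))))))))
  →23  S^9(Z)

Term B:
  start: add(mul(mul(SZ, Z), SZ), mul(SSZ, add(SZ, SSZ)))
  →1  add(mul(add(Z, mul(Z, Z)), SZ), mul(SSZ, add(SZ, SSZ)))
  →2  add(mul(mul(Z, Z), SZ), mul(SSZ, add(SZ, SSZ)))
  →3  add(mul(Z, SZ), mul(SSZ, add(SZ, SSZ)))
  →4  add(Z, mul(SSZ, add(SZ, SSZ)))
  →5  mul(SSZ, add(SZ, SSZ))
  →6  add(add(SZ, SSZ), mul(SZ, add(SZ, SSZ)))
  →7  add(S(add(Z, SSZ)), mul(SZ, add(SZ, SSZ)))
  →8  S(add(add(Z, SSZ), mul(SZ, add(SZ, SSZ))))
  →9  S(add(SSZ, mul(SZ, add(SZ, SSZ))))
  →10  S(S(add(SZ, mul(SZ, add(SZ, SSZ)))))
  →11  S(S(S(add(Z, mul(SZ, add(SZ, SSZ))))))
  →12  S(S(S(mul(SZ, add(SZ, SSZ)))))
  →13  S(S(S(add(add(SZ, SSZ), mul(Z, add(SZ, SSZ))))))
  →14  S(S(S(add(S(add(Z, SSZ)), mul(Z, add(SZ, SSZ))))))
  →15  S(S(S(S(add(add(Z, SSZ), mul(Z, add(SZ, SSZ)))))))
  →16  S(S(S(S(add(SSZ, mul(Z, add(SZ, SSZ)))))))
  →17  S(S(S(S(S(add(SZ, mul(Z, add(SZ, SSZ))))))))
  →18  S(S(S(S(S(S(add(Z, mul(Z, add(SZ, SSZ)))))))))
  →19  S(S(S(S(S(S(mul(Z, add(SZ, SSZ))))))))
  →20  S^6(Z)

Answer: DIFFERENT — A ⇓ S^9(Z), B ⇓ S^6(Z)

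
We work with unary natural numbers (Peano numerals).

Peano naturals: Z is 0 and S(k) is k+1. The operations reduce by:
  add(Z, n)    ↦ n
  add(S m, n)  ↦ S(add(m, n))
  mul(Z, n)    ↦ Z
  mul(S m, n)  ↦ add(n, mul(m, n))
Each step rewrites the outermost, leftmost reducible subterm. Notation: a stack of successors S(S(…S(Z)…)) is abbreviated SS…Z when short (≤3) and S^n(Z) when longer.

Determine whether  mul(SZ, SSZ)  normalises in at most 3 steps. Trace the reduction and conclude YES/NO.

  start: mul(SZ, SSZ)
  step 1: add(SSZ, mul(Z, SSZ))
  step 2: S(add(SZ, mul(Z, SSZ)))
  step 3: S(S(add(Z, mul(Z, SSZ))))

Answer: NO — after 3 steps the term is S(S(add(Z, mul(Z, SSZ)))), not yet normal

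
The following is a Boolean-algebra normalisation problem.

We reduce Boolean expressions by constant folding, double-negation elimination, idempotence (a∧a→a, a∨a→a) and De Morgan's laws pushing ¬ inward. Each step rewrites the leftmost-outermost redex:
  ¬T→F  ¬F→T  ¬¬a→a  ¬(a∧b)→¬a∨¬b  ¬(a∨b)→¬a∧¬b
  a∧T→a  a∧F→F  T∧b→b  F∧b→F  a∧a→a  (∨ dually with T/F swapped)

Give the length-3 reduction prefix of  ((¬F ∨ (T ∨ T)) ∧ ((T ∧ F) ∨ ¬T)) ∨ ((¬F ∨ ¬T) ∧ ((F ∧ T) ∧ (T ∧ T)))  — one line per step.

Answer: after 3 steps: ((T ∧ F) ∨ ¬T) ∨ ((¬F ∨ ¬T) ∧ ((F ∧ T) ∧ (T ∧ T)))

Derivation:
  start: ((¬F ∨ (T ∨ T)) ∧ ((T ∧ F) ∨ ¬T)) ∨ ((¬F ∨ ¬T) ∧ ((F ∧ T) ∧ (T ∧ T)))
  →1  ((T ∨ (T ∨ T)) ∧ ((T ∧ F) ∨ ¬T)) ∨ ((¬F ∨ ¬T) ∧ ((F ∧ T) ∧ (T ∧ T)))
  →2  (T ∧ ((T ∧ F) ∨ ¬T)) ∨ ((¬F ∨ ¬T) ∧ ((F ∧ T) ∧ (T ∧ T)))
  →3  ((T ∧ F) ∨ ¬T) ∨ ((¬F ∨ ¬T) ∧ ((F ∧ T) ∧ (T ∧ T)))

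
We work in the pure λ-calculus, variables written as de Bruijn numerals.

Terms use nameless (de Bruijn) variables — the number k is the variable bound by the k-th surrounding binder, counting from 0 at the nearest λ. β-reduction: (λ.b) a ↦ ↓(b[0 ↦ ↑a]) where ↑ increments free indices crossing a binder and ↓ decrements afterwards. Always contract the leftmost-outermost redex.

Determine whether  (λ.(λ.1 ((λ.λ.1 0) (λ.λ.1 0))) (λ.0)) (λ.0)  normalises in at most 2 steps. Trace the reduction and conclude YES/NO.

Answer: NO — after 2 steps the term is (λ.0) ((λ.λ.1 0) (λ.λ.1 0)), not yet normal

Working:
  start: (λ.(λ.1 ((λ.λ.1 0) (λ.λ.1 0))) (λ.0)) (λ.0)
  step 1: (λ.(λ.0) ((λ.λ.1 0) (λ.λ.1 0))) (λ.0)
  step 2: (λ.0) ((λ.λ.1 0) (λ.λ.1 0))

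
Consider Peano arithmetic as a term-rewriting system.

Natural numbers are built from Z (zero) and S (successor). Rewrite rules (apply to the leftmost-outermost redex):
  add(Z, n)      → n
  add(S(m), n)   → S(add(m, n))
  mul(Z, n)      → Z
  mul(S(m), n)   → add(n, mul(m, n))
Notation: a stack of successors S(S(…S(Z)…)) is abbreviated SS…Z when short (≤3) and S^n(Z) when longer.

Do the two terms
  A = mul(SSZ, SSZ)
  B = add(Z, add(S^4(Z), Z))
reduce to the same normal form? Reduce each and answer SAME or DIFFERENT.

Answer: SAME — A ⇓ S^4(Z), B ⇓ S^4(Z)

Working:
Term A:
  start: mul(SSZ, SSZ)
  [1] add(SSZ, mul(SZ, SSZ))
  [2] S(add(SZ, mul(SZ, SSZ)))
  [3] S(S(add(Z, mul(SZ, SSZ))))
  [4] S(S(mul(SZ, SSZ)))
  [5] S(S(add(SSZ, mul(Z, SSZ))))
  [6] S(S(S(add(SZ, mul(Z, SSZ)))))
  [7] S(S(S(S(add(Z, mul(Z, SSZ))))))
  [8] S(S(S(S(mul(Z, SSZ)))))
  [9] S^4(Z)

Term B:
  start: add(Z, add(S^4(Z), Z))
  [1] add(S^4(Z), Z)
  [2] S(add(SSSZ, Z))
  [3] S(S(add(SSZ, Z)))
  [4] S(S(S(add(SZ, Z))))
  [5] S(S(S(S(add(Z, Z)))))
  [6] S^4(Z)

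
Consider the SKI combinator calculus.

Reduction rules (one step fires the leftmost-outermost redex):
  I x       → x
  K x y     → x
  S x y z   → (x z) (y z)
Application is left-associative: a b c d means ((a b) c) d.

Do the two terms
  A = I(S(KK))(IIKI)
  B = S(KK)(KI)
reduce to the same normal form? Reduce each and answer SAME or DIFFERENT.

Answer: SAME — A ⇓ S(KK)(KI), B ⇓ S(KK)(KI)

Derivation:
Term A:
  start: I(S(KK))(IIKI)
  →1  S(KK)(IIKI)
  →2  S(KK)(IKI)
  →3  S(KK)(KI)

Term B:
  start: S(KK)(KI)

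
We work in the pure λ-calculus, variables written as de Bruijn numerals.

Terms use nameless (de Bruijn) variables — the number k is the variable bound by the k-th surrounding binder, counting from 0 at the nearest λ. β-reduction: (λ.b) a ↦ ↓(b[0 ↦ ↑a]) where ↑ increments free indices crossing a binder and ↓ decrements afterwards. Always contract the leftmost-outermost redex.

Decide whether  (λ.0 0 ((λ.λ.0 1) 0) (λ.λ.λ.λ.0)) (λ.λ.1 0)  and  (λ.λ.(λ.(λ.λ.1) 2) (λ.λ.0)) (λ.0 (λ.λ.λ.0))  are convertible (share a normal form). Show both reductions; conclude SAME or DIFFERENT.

Answer: DIFFERENT — A ⇓ λ.λ.λ.0, B ⇓ λ.λ.λ.0 (λ.λ.λ.0)

Derivation:
Term A:
  start: (λ.0 0 ((λ.λ.0 1) 0) (λ.λ.λ.λ.0)) (λ.λ.1 0)
  [1] (λ.λ.1 0) (λ.λ.1 0) ((λ.λ.0 1) (λ.λ.1 0)) (λ.λ.λ.λ.0)
  [2] (λ.(λ.λ.1 0) 0) ((λ.λ.0 1) (λ.λ.1 0)) (λ.λ.λ.λ.0)
  [3] (λ.λ.1 0) ((λ.λ.0 1) (λ.λ.1 0)) (λ.λ.λ.λ.0)
  [4] (λ.(λ.λ.0 1) (λ.λ.1 0) 0) (λ.λ.λ.λ.0)
  [5] (λ.λ.0 1) (λ.λ.1 0) (λ.λ.λ.λ.0)
  [6] (λ.0 (λ.λ.1 0)) (λ.λ.λ.λ.0)
  [7] (λ.λ.λ.λ.0) (λ.λ.1 0)
  [8] λ.λ.λ.0

Term B:
  start: (λ.λ.(λ.(λ.λ.1) 2) (λ.λ.0)) (λ.0 (λ.λ.λ.0))
  [1] λ.(λ.(λ.λ.1) (λ.0 (λ.λ.λ.0))) (λ.λ.0)
  [2] λ.(λ.λ.1) (λ.0 (λ.λ.λ.0))
  [3] λ.λ.λ.0 (λ.λ.λ.0)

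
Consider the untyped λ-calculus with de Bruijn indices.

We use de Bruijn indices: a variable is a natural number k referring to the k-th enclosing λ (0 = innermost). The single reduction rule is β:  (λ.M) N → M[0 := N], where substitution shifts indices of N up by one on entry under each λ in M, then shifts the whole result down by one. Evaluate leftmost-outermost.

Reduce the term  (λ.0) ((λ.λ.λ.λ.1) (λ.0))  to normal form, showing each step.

Answer: normal form = λ.λ.λ.1  (in 2 steps)

Derivation:
  start: (λ.0) ((λ.λ.λ.λ.1) (λ.0))
  →1  (λ.λ.λ.λ.1) (λ.0)
  →2  λ.λ.λ.1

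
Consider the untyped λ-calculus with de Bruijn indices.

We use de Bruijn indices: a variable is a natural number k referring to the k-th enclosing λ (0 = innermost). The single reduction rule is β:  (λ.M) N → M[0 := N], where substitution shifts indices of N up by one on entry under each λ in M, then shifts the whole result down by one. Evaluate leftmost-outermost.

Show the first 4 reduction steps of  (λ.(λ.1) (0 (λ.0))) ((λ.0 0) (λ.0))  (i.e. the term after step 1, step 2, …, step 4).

  start: (λ.(λ.1) (0 (λ.0))) ((λ.0 0) (λ.0))
  step 1: (λ.(λ.0 0) (λ.0)) ((λ.0 0) (λ.0) (λ.0))
  step 2: (λ.0 0) (λ.0)
  step 3: (λ.0) (λ.0)
  step 4: λ.0

Answer: after 4 steps: λ.0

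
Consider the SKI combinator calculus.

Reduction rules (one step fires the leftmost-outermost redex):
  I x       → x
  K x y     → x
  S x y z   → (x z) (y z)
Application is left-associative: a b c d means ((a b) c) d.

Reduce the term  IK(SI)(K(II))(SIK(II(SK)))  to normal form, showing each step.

Answer: normal form = SI(SK(K(SK)))  (in 8 steps)

Reduction:
  start: IK(SI)(K(II))(SIK(II(SK)))
  step 1: K(SI)(K(II))(SIK(II(SK)))
  step 2: SI(SIK(II(SK)))
  step 3: SI(I(II(SK))(K(II(SK))))
  step 4: SI(II(SK)(K(II(SK))))
  step 5: SI(I(SK)(K(II(SK))))
  step 6: SI(SK(K(II(SK))))
  step 7: SI(SK(K(I(SK))))
  step 8: SI(SK(K(SK)))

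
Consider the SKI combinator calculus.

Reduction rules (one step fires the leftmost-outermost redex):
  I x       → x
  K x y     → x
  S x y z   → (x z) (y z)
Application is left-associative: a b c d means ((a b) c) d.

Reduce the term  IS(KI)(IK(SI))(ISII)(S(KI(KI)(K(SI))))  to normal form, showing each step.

Answer: normal form = SI(S(K(SI)))  (in 8 steps)

Derivation:
  start: IS(KI)(IK(SI))(ISII)(S(KI(KI)(K(SI))))
  [1] S(KI)(IK(SI))(ISII)(S(KI(KI)(K(SI))))
  [2] KI(ISII)(IK(SI)(ISII))(S(KI(KI)(K(SI))))
  [3] I(IK(SI)(ISII))(S(KI(KI)(K(SI))))
  [4] IK(SI)(ISII)(S(KI(KI)(K(SI))))
  [5] K(SI)(ISII)(S(KI(KI)(K(SI))))
  [6] SI(S(KI(KI)(K(SI))))
  [7] SI(S(I(K(SI))))
  [8] SI(S(K(SI)))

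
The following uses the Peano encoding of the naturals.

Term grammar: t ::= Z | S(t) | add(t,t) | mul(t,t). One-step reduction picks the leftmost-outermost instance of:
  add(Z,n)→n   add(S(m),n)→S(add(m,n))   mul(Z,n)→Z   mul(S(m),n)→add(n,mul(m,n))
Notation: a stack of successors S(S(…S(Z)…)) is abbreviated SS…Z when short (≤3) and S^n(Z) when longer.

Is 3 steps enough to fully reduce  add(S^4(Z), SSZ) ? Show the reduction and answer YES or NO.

  start: add(S^4(Z), SSZ)
  [1] S(add(SSSZ, SSZ))
  [2] S(S(add(SSZ, SSZ)))
  [3] S(S(S(add(SZ, SSZ))))

Answer: NO — after 3 steps the term is S(S(S(add(SZ, SSZ)))), not yet normal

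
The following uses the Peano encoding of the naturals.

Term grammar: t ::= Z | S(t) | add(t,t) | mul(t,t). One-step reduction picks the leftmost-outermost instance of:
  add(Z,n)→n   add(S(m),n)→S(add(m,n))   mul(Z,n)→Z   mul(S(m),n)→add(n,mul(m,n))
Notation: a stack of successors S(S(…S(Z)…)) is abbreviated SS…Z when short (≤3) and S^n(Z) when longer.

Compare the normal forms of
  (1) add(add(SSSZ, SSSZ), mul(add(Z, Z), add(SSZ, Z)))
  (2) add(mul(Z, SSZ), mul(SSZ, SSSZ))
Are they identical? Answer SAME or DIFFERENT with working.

Term A:
  start: add(add(SSSZ, SSSZ), mul(add(Z, Z), add(SSZ, Z)))
  →1  add(S(add(SSZ, SSSZ)), mul(add(Z, Z), add(SSZ, Z)))
  →2  S(add(add(SSZ, SSSZ), mul(add(Z, Z), add(SSZ, Z))))
  →3  S(add(S(add(SZ, SSSZ)), mul(add(Z, Z), add(SSZ, Z))))
  →4  S(S(add(add(SZ, SSSZ), mul(add(Z, Z), add(SSZ, Z)))))
  →5  S(S(add(S(add(Z, SSSZ)), mul(add(Z, Z), add(SSZ, Z)))))
  →6  S(S(S(add(add(Z, SSSZ), mul(add(Z, Z), add(SSZ, Z))))))
  →7  S(S(S(add(SSSZ, mul(add(Z, Z), add(SSZ, Z))))))
  →8  S(S(S(S(add(SSZ, mul(add(Z, Z), add(SSZ, Z)))))))
  →9  S(S(S(S(S(add(SZ, mul(add(Z, Z), add(SSZ, Z))))))))
  →10  S(S(S(S(S(S(add(Z, mul(add(Z, Z), add(SSZ, Z)))))))))
  →11  S(S(S(S(S(S(mul(add(Z, Z), add(SSZ, Z))))))))
  →12  S(S(S(S(S(S(mul(Z, add(SSZ, Z))))))))
  →13  S^6(Z)

Term B:
  start: add(mul(Z, SSZ), mul(SSZ, SSSZ))
  →1  add(Z, mul(SSZ, SSSZ))
  →2  mul(SSZ, SSSZ)
  →3  add(SSSZ, mul(SZ, SSSZ))
  →4  S(add(SSZ, mul(SZ, SSSZ)))
  →5  S(S(add(SZ, mul(SZ, SSSZ))))
  →6  S(S(S(add(Z, mul(SZ, SSSZ)))))
  →7  S(S(S(mul(SZ, SSSZ))))
  →8  S(S(S(add(SSSZ, mul(Z, SSSZ)))))
  →9  S(S(S(S(add(SSZ, mul(Z, SSSZ))))))
  →10  S(S(S(S(S(add(SZ, mul(Z, SSSZ)))))))
  →11  S(S(S(S(S(S(add(Z, mul(Z, SSSZ))))))))
  →12  S(S(S(S(S(S(mul(Z, SSSZ)))))))
  →13  S^6(Z)

Answer: SAME — A ⇓ S^6(Z), B ⇓ S^6(Z)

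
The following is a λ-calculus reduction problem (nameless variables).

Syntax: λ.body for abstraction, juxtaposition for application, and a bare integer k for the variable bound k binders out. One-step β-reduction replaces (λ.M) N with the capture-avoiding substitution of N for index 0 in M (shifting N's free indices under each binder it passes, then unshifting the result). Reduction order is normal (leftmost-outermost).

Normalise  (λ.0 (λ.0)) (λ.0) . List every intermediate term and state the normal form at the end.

  start: (λ.0 (λ.0)) (λ.0)
  [1] (λ.0) (λ.0)
  [2] λ.0

Answer: normal form = λ.0  (in 2 steps)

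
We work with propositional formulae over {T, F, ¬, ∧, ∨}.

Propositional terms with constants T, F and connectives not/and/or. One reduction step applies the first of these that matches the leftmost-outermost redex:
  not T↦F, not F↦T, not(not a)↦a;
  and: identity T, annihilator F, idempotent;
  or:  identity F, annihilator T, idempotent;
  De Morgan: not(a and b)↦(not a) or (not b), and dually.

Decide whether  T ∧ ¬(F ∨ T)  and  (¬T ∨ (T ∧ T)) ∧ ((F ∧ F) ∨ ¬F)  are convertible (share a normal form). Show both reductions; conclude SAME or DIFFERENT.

Answer: DIFFERENT — A ⇓ F, B ⇓ T

Reduction:
Term A:
  start: T ∧ ¬(F ∨ T)
  step 1: ¬(F ∨ T)
  step 2: ¬F ∧ ¬T
  step 3: T ∧ ¬T
  step 4: ¬T
  step 5: F

Term B:
  start: (¬T ∨ (T ∧ T)) ∧ ((F ∧ F) ∨ ¬F)
  step 1: (F ∨ (T ∧ T)) ∧ ((F ∧ F) ∨ ¬F)
  step 2: (T ∧ T) ∧ ((F ∧ F) ∨ ¬F)
  step 3: T ∧ ((F ∧ F) ∨ ¬F)
  step 4: (F ∧ F) ∨ ¬F
  step 5: F ∨ ¬F
  step 6: ¬F
  step 7: T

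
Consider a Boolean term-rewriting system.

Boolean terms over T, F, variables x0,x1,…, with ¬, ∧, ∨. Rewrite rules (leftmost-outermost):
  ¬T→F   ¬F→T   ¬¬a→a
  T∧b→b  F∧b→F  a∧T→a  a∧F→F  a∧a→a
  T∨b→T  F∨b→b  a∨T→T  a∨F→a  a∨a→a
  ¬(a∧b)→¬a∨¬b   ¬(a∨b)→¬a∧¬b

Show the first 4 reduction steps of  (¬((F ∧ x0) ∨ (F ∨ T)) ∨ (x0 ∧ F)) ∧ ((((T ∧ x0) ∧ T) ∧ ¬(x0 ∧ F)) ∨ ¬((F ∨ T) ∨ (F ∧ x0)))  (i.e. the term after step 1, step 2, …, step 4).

Answer: after 4 steps: ((T ∧ ¬(F ∨ T)) ∨ (x0 ∧ F)) ∧ ((((T ∧ x0) ∧ T) ∧ ¬(x0 ∧ F)) ∨ ¬((F ∨ T) ∨ (F ∧ x0)))

Derivation:
  start: (¬((F ∧ x0) ∨ (F ∨ T)) ∨ (x0 ∧ F)) ∧ ((((T ∧ x0) ∧ T) ∧ ¬(x0 ∧ F)) ∨ ¬((F ∨ T) ∨ (F ∧ x0)))
  →1  ((¬(F ∧ x0) ∧ ¬(F ∨ T)) ∨ (x0 ∧ F)) ∧ ((((T ∧ x0) ∧ T) ∧ ¬(x0 ∧ F)) ∨ ¬((F ∨ T) ∨ (F ∧ x0)))
  →2  (((¬F ∨ ¬x0) ∧ ¬(F ∨ T)) ∨ (x0 ∧ F)) ∧ ((((T ∧ x0) ∧ T) ∧ ¬(x0 ∧ F)) ∨ ¬((F ∨ T) ∨ (F ∧ x0)))
  →3  (((T ∨ ¬x0) ∧ ¬(F ∨ T)) ∨ (x0 ∧ F)) ∧ ((((T ∧ x0) ∧ T) ∧ ¬(x0 ∧ F)) ∨ ¬((F ∨ T) ∨ (F ∧ x0)))
  →4  ((T ∧ ¬(F ∨ T)) ∨ (x0 ∧ F)) ∧ ((((T ∧ x0) ∧ T) ∧ ¬(x0 ∧ F)) ∨ ¬((F ∨ T) ∨ (F ∧ x0)))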